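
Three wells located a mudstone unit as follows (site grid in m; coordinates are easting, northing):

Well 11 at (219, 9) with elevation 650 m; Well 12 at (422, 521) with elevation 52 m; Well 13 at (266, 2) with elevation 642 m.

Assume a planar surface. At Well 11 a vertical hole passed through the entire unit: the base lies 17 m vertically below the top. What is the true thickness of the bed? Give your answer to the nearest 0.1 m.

11.5 m

Two edge vectors: Well 11→Well 12 = (203, 512, -598), Well 11→Well 13 = (47, -7, -8).
Normal n = (Well 11→Well 12) × (Well 11→Well 13) = (-8282, -26482, -25485).
So ∂z/∂easting = −n_x/n_z = −0.32498 and ∂z/∂northing = −n_y/n_z = −1.03912.
|∇z| = √(a²+b²) = 1.08875, so dip δ = arctan(1.08875) = 47.43°.
True thickness = vertical thickness × cos δ = 17 × cos 47.43° = 11.5 m.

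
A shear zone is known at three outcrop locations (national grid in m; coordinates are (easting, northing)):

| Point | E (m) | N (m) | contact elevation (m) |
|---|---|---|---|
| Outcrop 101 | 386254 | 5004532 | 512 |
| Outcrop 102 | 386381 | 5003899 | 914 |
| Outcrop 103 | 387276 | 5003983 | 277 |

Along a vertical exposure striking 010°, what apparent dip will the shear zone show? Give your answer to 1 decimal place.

40.8°

Two edge vectors: Outcrop 101→Outcrop 102 = (127, -633, 402), Outcrop 101→Outcrop 103 = (1022, -549, -235).
Normal n = (Outcrop 101→Outcrop 102) × (Outcrop 101→Outcrop 103) = (369453, 440689, 577203).
So ∂z/∂E = −n_x/n_z = −0.64007 and ∂z/∂N = −n_y/n_z = −0.76349.
Unit vector along 010° is (sin 10°, cos 10°) = (0.1736, 0.9848).
Slope in that direction = a·(0.1736) + b·(0.9848) = −0.86304.
Apparent dip = arctan|0.86304| = 40.8° (true dip is 44.9°, so apparent ≤ true as expected).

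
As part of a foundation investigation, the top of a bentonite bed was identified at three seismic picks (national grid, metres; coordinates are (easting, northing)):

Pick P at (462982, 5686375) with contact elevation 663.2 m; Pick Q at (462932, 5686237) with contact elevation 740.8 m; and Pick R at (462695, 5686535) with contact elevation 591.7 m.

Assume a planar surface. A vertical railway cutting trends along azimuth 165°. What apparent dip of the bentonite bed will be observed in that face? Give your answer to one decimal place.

Let the plane be z = a·E + b·N + c.
Pick Q−Pick P: −50a − 138b = 77.6;  Pick R−Pick P: −287a + 160b = −71.5.
Solving gives a = −0.05354, b = −0.54292.
Unit vector along 165° is (sin 165°, cos 165°) = (0.2588, -0.9659).
Slope in that direction = a·(0.2588) + b·(-0.9659) = 0.51056.
Apparent dip = arctan|0.51056| = 27.0° (true dip is 28.6°, so apparent ≤ true as expected).

27.0°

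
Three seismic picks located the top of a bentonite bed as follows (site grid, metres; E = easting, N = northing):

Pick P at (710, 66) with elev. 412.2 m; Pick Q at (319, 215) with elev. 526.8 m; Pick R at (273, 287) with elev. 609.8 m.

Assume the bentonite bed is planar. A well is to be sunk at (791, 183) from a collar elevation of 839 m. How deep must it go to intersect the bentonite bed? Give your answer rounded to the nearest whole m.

262 m

Let the plane be z = a·E + b·N + c.
Pick Q−Pick P: −391a + 149b = 114.6;  Pick R−Pick P: −437a + 221b = 197.6.
Solving gives a = 0.19325, b = 1.27624.
Then c = 412.2 − a·710 − b·66 = 190.76.
At (791, 183): z_contact = 152.9 + 233.6 + 190.76 = 577.2 m.
Depth below ground = 839 − 577.2 = 262 m.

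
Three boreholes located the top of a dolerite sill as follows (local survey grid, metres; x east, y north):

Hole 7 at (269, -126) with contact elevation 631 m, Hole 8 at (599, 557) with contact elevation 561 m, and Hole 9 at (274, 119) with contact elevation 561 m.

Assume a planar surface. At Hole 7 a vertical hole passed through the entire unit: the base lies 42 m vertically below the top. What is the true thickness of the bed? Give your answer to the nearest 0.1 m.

37.7 m

Two edge vectors: Hole 7→Hole 8 = (330, 683, -70), Hole 7→Hole 9 = (5, 245, -70).
Normal n = (Hole 7→Hole 8) × (Hole 7→Hole 9) = (-30660, 22750, 77435).
So ∂z/∂x = −n_x/n_z = 0.39594 and ∂z/∂y = −n_y/n_z = −0.29379.
|∇z| = √(a²+b²) = 0.49304, so dip δ = arctan(0.49304) = 26.25°.
True thickness = vertical thickness × cos δ = 42 × cos 26.25° = 37.7 m.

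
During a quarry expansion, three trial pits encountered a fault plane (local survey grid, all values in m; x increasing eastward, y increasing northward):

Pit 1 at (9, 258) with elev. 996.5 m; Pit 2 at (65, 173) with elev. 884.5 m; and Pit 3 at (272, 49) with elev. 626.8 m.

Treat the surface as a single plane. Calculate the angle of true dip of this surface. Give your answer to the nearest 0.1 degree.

Let the plane be z = a·x + b·y + c.
Pit 2−Pit 1: 56a − 85b = −112;  Pit 3−Pit 1: 263a − 209b = −369.7.
Solving gives a = −0.75265, b = 0.82178.
Gradient magnitude |∇z| = √(a² + b²) = √(0.56649 + 0.67533) = 1.11437.
True dip = arctan(1.11437) = 48.1°, dipping toward SE (azimuth ≈ 138°).

48.1°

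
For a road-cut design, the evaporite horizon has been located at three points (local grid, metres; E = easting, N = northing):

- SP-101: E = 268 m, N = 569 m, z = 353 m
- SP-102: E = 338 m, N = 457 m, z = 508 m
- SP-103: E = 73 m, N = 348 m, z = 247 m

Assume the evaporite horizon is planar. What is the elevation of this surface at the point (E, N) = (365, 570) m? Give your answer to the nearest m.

472 m

Let the plane be z = a·E + b·N + c.
SP-102−SP-101: 70a − 112b = 155;  SP-103−SP-101: −195a − 221b = −106.
Solving gives a = 1.23632, b = −0.61123.
Then c = 353 − a·268 − b·569 = 369.46.
At (365, 570): z = 451.3 − 348.4 + 369.46 = 472.3 m.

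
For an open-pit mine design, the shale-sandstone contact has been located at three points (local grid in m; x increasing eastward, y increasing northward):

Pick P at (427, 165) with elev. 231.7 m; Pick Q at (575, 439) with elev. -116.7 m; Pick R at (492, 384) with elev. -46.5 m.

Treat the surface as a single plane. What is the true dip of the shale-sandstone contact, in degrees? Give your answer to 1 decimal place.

51.8°

Let the plane be z = a·x + b·y + c.
Pick Q−Pick P: 148a + 274b = −348.4;  Pick R−Pick P: 65a + 219b = −278.2.
Solving gives a = −0.00499, b = −1.26884.
Gradient magnitude |∇z| = √(a² + b²) = √(0.00002 + 1.60995) = 1.26885.
True dip = arctan(1.26885) = 51.8°, dipping toward N (azimuth ≈ 000°).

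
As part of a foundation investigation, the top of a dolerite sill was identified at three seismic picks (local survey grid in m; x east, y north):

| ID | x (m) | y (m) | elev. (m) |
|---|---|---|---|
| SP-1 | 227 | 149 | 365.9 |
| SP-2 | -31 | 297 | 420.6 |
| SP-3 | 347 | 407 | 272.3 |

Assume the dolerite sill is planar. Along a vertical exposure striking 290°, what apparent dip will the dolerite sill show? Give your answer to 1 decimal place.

Let the plane be z = a·x + b·y + c.
SP-2−SP-1: −258a + 148b = 54.7;  SP-3−SP-1: 120a + 258b = −93.6.
Solving gives a = −0.33164, b = −0.20854.
Unit vector along 290° is (sin 290°, cos 290°) = (-0.9397, 0.3420).
Slope in that direction = a·(-0.9397) + b·(0.3420) = 0.24032.
Apparent dip = arctan|0.24032| = 13.5° (true dip is 21.4°, so apparent ≤ true as expected).

13.5°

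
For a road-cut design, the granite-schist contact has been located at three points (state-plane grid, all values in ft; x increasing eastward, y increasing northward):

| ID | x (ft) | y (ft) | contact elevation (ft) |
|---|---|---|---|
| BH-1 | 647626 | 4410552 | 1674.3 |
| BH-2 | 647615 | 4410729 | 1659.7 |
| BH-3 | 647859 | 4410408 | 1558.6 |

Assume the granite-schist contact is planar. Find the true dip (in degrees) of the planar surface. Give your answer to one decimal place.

30.2°

Let the plane be z = a·x + b·y + c.
BH-2−BH-1: −11a + 177b = −14.6;  BH-3−BH-1: 233a − 144b = −115.7.
Solving gives a = −0.56942, b = −0.11787.
Gradient magnitude |∇z| = √(a² + b²) = √(0.32423 + 0.01389) = 0.58149.
True dip = arctan(0.58149) = 30.2°, dipping toward ENE (azimuth ≈ 078°).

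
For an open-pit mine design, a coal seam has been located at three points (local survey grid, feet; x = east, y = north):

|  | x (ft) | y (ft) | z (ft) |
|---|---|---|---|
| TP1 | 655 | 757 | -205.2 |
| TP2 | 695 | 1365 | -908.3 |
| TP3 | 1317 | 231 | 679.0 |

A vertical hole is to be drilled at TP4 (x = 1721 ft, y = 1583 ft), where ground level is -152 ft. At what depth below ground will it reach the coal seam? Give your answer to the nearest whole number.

608 ft

Two edge vectors: TP1→TP2 = (40, 608, -703.1), TP1→TP3 = (662, -526, 884.2).
Normal n = (TP1→TP2) × (TP1→TP3) = (167763, -500820.2, -423536).
So ∂z/∂x = −n_x/n_z = 0.39610 and ∂z/∂y = −n_y/n_z = −1.18247.
Intercept c from TP1: -205.2 − 259.45 + 895.13 = 430.49.
At (1721, 1583): z_contact = 681.7 − 1871.9 + 430.49 = -759.7 ft.
Depth below ground = -152 − (-759.7) = 608 ft.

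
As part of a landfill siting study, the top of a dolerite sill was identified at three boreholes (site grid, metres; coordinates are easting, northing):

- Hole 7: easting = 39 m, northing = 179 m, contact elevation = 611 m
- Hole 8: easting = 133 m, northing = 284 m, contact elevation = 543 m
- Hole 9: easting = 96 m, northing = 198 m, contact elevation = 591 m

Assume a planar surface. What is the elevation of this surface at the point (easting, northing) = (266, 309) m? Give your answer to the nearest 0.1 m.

Two edge vectors: Hole 7→Hole 8 = (94, 105, -68), Hole 7→Hole 9 = (57, 19, -20).
Normal n = (Hole 7→Hole 8) × (Hole 7→Hole 9) = (-808, -1996, -4199).
So ∂z/∂easting = −n_x/n_z = −0.19243 and ∂z/∂northing = −n_y/n_z = −0.47535.
Intercept c from Hole 7: 611 + 7.50 + 85.09 = 703.59.
At (266, 309): z = −51.2 − 146.9 + 703.59 = 505.5 m.

505.5 m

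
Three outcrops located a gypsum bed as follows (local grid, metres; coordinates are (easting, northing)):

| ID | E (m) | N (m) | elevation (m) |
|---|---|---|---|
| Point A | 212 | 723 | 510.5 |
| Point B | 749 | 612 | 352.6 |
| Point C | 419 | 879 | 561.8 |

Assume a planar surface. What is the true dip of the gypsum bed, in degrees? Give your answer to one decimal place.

Let the plane be z = a·E + b·N + c.
Point B−Point A: 537a − 111b = −157.9;  Point C−Point A: 207a + 156b = 51.3.
Solving gives a = −0.17741, b = 0.56425.
Gradient magnitude |∇z| = √(a² + b²) = √(0.03147 + 0.31838) = 0.59148.
True dip = arctan(0.59148) = 30.6°, dipping toward SSE (azimuth ≈ 163°).

30.6°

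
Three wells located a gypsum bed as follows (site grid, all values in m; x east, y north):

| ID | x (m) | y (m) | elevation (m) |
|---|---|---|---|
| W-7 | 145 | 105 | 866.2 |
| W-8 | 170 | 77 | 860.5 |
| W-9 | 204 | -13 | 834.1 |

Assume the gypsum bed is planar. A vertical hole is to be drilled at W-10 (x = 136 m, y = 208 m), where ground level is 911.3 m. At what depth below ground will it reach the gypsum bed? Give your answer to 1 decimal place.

Let the plane be z = a·x + b·y + c.
W-8−W-7: 25a − 28b = −5.7;  W-9−W-7: 59a − 118b = −32.1.
Solving gives a = 0.17427, b = 0.35917.
Then c = 866.2 − a·145 − b·105 = 803.22.
At (136, 208): z_contact = 23.70 + 74.71 + 803.22 = 901.63 m.
Depth below ground = 911.3 − 901.63 = 9.7 m.

9.7 m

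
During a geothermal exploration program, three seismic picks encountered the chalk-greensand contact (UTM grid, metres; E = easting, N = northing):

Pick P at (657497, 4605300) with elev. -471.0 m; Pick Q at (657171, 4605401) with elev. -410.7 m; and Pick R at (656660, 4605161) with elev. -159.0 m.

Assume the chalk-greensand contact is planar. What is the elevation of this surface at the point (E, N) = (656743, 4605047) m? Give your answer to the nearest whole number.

-140 m

Let the plane be z = a·E + b·N + c.
Pick Q−Pick P: −326a + 101b = 60.3;  Pick R−Pick P: −837a − 139b = 312.
Solving gives a = −0.30722674, b = −0.39461306.
Then c = -471 − a·657497 − b·4605300 = 2018841.17.
At (656743, 4605047): z = −201769.0 − 1817211.7 + 2018841.17 = -139.5 m.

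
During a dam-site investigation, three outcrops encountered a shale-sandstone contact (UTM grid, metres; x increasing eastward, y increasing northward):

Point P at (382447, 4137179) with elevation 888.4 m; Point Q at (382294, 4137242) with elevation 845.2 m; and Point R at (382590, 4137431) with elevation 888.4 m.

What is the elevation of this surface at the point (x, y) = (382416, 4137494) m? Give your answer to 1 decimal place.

Let the plane be z = a·x + b·y + c.
Point Q−Point P: −153a + 63b = −43.2;  Point R−Point P: 143a + 252b = 0.
Solving gives a = 0.228874172, b = −0.129877010.
Then c = 888.4 − a·382447 − b·4137179 = 450680.60.
At (382416, 4137494): z = 87525.1 − 537365.4 + 450680.60 = 840.4 m.

840.4 m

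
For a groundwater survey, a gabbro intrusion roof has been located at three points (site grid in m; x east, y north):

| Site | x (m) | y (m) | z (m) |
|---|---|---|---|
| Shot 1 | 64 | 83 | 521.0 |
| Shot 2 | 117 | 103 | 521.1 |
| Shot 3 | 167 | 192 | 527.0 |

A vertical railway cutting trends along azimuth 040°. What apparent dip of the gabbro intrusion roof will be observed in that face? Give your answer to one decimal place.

Two edge vectors: Shot 1→Shot 2 = (53, 20, 0.1), Shot 1→Shot 3 = (103, 109, 6).
Normal n = (Shot 1→Shot 2) × (Shot 1→Shot 3) = (109.1, -307.7, 3717).
So ∂z/∂x = −n_x/n_z = −0.02935 and ∂z/∂y = −n_y/n_z = 0.08278.
Unit vector along 040° is (sin 40°, cos 40°) = (0.6428, 0.7660).
Slope in that direction = a·(0.6428) + b·(0.7660) = 0.04455.
Apparent dip = arctan|0.04455| = 2.6° (true dip is 5.0°, so apparent ≤ true as expected).

2.6°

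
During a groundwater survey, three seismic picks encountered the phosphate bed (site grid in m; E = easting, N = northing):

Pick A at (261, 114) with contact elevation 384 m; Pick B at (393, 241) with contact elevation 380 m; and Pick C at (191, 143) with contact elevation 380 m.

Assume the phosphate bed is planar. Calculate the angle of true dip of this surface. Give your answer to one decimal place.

4.0°

Let the plane be z = a·E + b·N + c.
Pick B−Pick A: 132a + 127b = −4;  Pick C−Pick A: −70a + 29b = −4.
Solving gives a = 0.03082, b = −0.06353.
Gradient magnitude |∇z| = √(a² + b²) = √(0.00095 + 0.00404) = 0.07061.
True dip = arctan(0.07061) = 4.0°, dipping toward NNW (azimuth ≈ 334°).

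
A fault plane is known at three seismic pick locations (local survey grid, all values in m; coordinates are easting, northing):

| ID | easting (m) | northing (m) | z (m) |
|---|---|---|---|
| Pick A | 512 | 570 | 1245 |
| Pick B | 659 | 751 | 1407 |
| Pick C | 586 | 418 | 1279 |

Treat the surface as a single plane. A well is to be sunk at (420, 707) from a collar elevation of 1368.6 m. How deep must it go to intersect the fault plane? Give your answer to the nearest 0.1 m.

Two edge vectors: Pick A→Pick B = (147, 181, 162), Pick A→Pick C = (74, -152, 34).
Normal n = (Pick A→Pick B) × (Pick A→Pick C) = (30778, 6990, -35738).
So ∂z/∂easting = −n_x/n_z = 0.86121 and ∂z/∂northing = −n_y/n_z = 0.19559.
Intercept c from Pick A: 1245 − 440.94 − 111.49 = 692.57.
At (420, 707): z_contact = 361.71 + 138.28 + 692.57 = 1192.56 m.
Depth below ground = 1368.6 − 1192.56 = 176.0 m.

176.0 m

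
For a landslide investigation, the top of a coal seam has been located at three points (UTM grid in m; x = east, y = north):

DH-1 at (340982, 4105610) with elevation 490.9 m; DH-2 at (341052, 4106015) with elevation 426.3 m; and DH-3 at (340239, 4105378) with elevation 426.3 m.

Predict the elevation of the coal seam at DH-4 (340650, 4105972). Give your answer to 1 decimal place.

376.1 m

Two edge vectors: DH-1→DH-2 = (70, 405, -64.6), DH-1→DH-3 = (-743, -232, -64.6).
Normal n = (DH-1→DH-2) × (DH-1→DH-3) = (-41150.2, 52519.8, 284675).
So ∂z/∂x = −n_x/n_z = 0.144551506 and ∂z/∂y = −n_y/n_z = −0.184490384.
Intercept c from DH-1: 490.9 − 49289.46 + 757445.56 = 708647.00.
At (340650, 4105972): z = 49241.5 − 757512.4 + 708647.00 = 376.1 m.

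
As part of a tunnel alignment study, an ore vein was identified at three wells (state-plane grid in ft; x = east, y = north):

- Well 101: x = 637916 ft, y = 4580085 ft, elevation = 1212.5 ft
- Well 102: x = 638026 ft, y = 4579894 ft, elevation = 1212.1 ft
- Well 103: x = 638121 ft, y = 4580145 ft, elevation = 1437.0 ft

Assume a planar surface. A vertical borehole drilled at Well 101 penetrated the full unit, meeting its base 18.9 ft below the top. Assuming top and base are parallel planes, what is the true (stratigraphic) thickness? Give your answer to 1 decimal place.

12.8 ft

Two edge vectors: Well 101→Well 102 = (110, -191, -0.4), Well 101→Well 103 = (205, 60, 224.5).
Normal n = (Well 101→Well 102) × (Well 101→Well 103) = (-42855.5, -24777, 45755).
So ∂z/∂x = −n_x/n_z = 0.93663 and ∂z/∂y = −n_y/n_z = 0.54151.
|∇z| = √(a²+b²) = 1.08190, so dip δ = arctan(1.08190) = 47.25°.
True thickness = vertical thickness × cos δ = 18.9 × cos 47.25° = 12.8 ft.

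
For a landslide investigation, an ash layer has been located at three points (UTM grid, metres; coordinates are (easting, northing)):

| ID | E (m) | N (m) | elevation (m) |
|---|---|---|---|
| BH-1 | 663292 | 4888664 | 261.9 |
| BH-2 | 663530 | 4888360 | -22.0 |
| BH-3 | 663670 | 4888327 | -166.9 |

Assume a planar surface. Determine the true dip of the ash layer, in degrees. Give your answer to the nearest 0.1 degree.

Two edge vectors: BH-1→BH-2 = (238, -304, -283.9), BH-1→BH-3 = (378, -337, -428.8).
Normal n = (BH-1→BH-2) × (BH-1→BH-3) = (34680.9, -5259.8, 34706).
So ∂z/∂E = −n_x/n_z = −0.99928 and ∂z/∂N = −n_y/n_z = 0.15155.
Gradient magnitude |∇z| = √(a² + b²) = √(0.99855 + 0.02297) = 1.01070.
True dip = arctan(1.01070) = 45.3°, dipping toward E (azimuth ≈ 099°).

45.3°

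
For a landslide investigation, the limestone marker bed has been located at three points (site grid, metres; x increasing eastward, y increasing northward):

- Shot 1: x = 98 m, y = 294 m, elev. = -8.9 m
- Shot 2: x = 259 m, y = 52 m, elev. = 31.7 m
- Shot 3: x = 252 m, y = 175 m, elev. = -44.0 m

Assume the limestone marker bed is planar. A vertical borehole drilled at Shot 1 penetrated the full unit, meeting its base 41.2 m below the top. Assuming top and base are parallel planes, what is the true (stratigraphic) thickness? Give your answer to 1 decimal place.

Two edge vectors: Shot 1→Shot 2 = (161, -242, 40.6), Shot 1→Shot 3 = (154, -119, -35.1).
Normal n = (Shot 1→Shot 2) × (Shot 1→Shot 3) = (13325.6, 11903.5, 18109).
So ∂z/∂x = −n_x/n_z = −0.73586 and ∂z/∂y = −n_y/n_z = −0.65733.
|∇z| = √(a²+b²) = 0.98669, so dip δ = arctan(0.98669) = 44.62°.
True thickness = vertical thickness × cos δ = 41.2 × cos 44.62° = 29.3 m.

29.3 m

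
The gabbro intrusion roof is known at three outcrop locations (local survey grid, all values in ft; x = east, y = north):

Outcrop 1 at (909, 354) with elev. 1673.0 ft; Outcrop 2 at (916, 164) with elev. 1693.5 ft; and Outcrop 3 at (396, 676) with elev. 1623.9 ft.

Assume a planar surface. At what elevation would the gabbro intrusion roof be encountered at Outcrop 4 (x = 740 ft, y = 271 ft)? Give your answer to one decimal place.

1677.0 ft

Let the plane be z = a·x + b·y + c.
Outcrop 2−Outcrop 1: 7a − 190b = 20.5;  Outcrop 3−Outcrop 1: −513a + 322b = −49.1.
Solving gives a = 0.02865, b = −0.10684.
Then c = 1673 − a·909 − b·354 = 1684.78.
At (740, 271): z = 21.2 − 29.0 + 1684.78 = 1677.0 ft.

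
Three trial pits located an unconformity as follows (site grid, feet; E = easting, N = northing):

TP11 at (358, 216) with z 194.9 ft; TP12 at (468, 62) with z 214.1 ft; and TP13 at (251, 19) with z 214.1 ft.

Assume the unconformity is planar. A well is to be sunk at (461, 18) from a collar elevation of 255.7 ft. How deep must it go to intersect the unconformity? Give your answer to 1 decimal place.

36.9 ft

Let the plane be z = a·E + b·N + c.
TP12−TP11: 110a − 154b = 19.2;  TP13−TP11: −107a − 197b = 19.2.
Solving gives a = 0.02164, b = −0.10922.
Then c = 194.9 − a·358 − b·216 = 210.74.
At (461, 18): z_contact = 9.98 − 1.97 + 210.74 = 218.75 ft.
Depth below ground = 255.7 − 218.75 = 36.9 ft.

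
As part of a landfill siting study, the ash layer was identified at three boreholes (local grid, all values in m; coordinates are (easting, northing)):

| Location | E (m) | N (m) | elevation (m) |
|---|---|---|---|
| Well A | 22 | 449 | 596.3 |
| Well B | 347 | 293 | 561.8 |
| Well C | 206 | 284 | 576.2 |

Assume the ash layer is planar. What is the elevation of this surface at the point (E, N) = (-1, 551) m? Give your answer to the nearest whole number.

Two edge vectors: Well A→Well B = (325, -156, -34.5), Well A→Well C = (184, -165, -20.1).
Normal n = (Well A→Well B) × (Well A→Well C) = (-2556.9, 184.5, -24921).
So ∂z/∂E = −n_x/n_z = −0.10260 and ∂z/∂N = −n_y/n_z = 0.00740.
Intercept c from Well A: 596.3 + 2.26 − 3.32 = 595.23.
At (-1, 551): z = 0.1 + 4.1 + 595.23 = 599.4 m.

599 m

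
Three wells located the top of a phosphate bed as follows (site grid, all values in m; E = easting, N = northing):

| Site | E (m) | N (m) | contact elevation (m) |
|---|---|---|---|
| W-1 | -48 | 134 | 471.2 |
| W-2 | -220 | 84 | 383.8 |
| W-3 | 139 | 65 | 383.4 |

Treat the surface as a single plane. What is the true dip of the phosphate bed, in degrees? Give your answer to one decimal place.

56.0°

Two edge vectors: W-1→W-2 = (-172, -50, -87.4), W-1→W-3 = (187, -69, -87.8).
Normal n = (W-1→W-2) × (W-1→W-3) = (-1640.6, -31445.4, 21218).
So ∂z/∂E = −n_x/n_z = 0.07732 and ∂z/∂N = −n_y/n_z = 1.48202.
Gradient magnitude |∇z| = √(a² + b²) = √(0.00598 + 2.19637) = 1.48403.
True dip = arctan(1.48403) = 56.0°, dipping toward S (azimuth ≈ 183°).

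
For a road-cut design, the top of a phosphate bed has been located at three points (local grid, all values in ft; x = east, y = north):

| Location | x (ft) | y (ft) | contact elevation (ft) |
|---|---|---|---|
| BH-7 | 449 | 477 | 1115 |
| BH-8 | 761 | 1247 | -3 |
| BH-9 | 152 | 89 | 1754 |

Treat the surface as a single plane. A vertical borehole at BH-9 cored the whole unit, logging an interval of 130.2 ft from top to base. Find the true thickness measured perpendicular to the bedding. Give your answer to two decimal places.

Let the plane be z = a·x + b·y + c.
BH-8−BH-7: 312a + 770b = −1118;  BH-9−BH-7: −297a − 388b = 639.
Solving gives a = −0.54115, b = −1.23268.
|∇z| = √(a²+b²) = 1.34623, so dip δ = arctan(1.34623) = 53.39°.
True thickness = vertical thickness × cos δ = 130.2 × cos 53.39° = 77.64 ft.

77.64 ft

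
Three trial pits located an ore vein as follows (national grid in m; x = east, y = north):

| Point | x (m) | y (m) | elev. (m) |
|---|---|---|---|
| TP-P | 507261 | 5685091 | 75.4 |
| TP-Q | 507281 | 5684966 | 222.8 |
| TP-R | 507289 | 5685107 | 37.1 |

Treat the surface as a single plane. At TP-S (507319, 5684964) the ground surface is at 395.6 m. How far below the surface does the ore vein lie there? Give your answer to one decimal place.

Let the plane be z = a·x + b·y + c.
TP-Q−TP-P: 20a − 125b = 147.4;  TP-R−TP-P: 28a + 16b = −38.3.
Solving gives a = −0.635890052, b = −1.280942408.
Then c = 75.4 − a·507261 − b·5685091 = 7604911.78.
At (507319, 5684964): z_contact = −322599.11 − 7282111.48 + 7604911.78 = 201.20 m.
Depth below ground = 395.6 − 201.20 = 194.4 m.

194.4 m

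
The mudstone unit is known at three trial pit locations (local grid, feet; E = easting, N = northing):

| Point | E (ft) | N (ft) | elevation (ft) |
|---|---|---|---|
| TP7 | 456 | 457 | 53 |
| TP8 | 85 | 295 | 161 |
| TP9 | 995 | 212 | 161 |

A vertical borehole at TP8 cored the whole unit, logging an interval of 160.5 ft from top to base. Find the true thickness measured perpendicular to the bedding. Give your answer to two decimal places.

Two edge vectors: TP7→TP8 = (-371, -162, 108), TP7→TP9 = (539, -245, 108).
Normal n = (TP7→TP8) × (TP7→TP9) = (8964, 98280, 178213).
So ∂z/∂E = −n_x/n_z = −0.05030 and ∂z/∂N = −n_y/n_z = −0.55147.
|∇z| = √(a²+b²) = 0.55376, so dip δ = arctan(0.55376) = 28.98°.
True thickness = vertical thickness × cos δ = 160.5 × cos 28.98° = 140.41 ft.

140.41 ft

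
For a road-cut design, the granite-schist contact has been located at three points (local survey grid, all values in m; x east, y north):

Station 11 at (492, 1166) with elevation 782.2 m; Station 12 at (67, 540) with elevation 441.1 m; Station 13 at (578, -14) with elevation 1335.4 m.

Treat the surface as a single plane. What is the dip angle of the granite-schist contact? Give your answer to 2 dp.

54.43°

Let the plane be z = a·x + b·y + c.
Station 12−Station 11: −425a − 626b = −341.1;  Station 13−Station 11: 86a − 1180b = 553.2.
Solving gives a = 1.34838, b = −0.37054.
Gradient magnitude |∇z| = √(a² + b²) = √(1.81812 + 0.13730) = 1.39836.
True dip = arctan(1.39836) = 54.43°, dipping toward WNW (azimuth ≈ 285°).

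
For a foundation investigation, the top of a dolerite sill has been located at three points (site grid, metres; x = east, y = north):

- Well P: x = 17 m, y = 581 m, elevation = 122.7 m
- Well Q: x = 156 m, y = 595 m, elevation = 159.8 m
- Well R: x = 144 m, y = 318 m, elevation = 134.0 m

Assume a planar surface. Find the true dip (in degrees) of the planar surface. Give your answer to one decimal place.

Two edge vectors: Well P→Well Q = (139, 14, 37.1), Well P→Well R = (127, -263, 11.3).
Normal n = (Well P→Well Q) × (Well P→Well R) = (9915.5, 3141, -38335).
So ∂z/∂x = −n_x/n_z = 0.25865 and ∂z/∂y = −n_y/n_z = 0.08194.
Gradient magnitude |∇z| = √(a² + b²) = √(0.06690 + 0.00671) = 0.27132.
True dip = arctan(0.27132) = 15.2°, dipping toward WSW (azimuth ≈ 252°).

15.2°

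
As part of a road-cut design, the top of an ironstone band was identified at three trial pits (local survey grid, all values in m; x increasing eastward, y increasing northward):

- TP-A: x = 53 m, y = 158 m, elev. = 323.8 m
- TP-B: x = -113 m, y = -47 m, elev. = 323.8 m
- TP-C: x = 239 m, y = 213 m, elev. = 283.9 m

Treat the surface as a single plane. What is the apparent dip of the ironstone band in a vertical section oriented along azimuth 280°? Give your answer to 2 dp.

17.61°

Let the plane be z = a·x + b·y + c.
TP-B−TP-A: −166a − 205b = 0;  TP-C−TP-A: 186a + 55b = −39.9.
Solving gives a = −0.28205, b = 0.22839.
Unit vector along 280° is (sin 280°, cos 280°) = (-0.9848, 0.1736).
Slope in that direction = a·(-0.9848) + b·(0.1736) = 0.31743.
Apparent dip = arctan|0.31743| = 17.61° (true dip is 19.9°, so apparent ≤ true as expected).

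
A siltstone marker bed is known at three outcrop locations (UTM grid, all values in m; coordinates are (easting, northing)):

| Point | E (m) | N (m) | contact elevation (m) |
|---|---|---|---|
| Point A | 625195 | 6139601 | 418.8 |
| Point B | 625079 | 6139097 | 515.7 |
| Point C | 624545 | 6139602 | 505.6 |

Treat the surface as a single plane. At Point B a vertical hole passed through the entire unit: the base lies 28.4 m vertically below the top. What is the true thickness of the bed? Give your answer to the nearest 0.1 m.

Let the plane be z = a·E + b·N + c.
Point B−Point A: −116a − 504b = 96.9;  Point C−Point A: −650a + 1b = 86.8.
Solving gives a = −0.13379, b = −0.16147.
|∇z| = √(a²+b²) = 0.20969, so dip δ = arctan(0.20969) = 11.84°.
True thickness = vertical thickness × cos δ = 28.4 × cos 11.84° = 27.8 m.

27.8 m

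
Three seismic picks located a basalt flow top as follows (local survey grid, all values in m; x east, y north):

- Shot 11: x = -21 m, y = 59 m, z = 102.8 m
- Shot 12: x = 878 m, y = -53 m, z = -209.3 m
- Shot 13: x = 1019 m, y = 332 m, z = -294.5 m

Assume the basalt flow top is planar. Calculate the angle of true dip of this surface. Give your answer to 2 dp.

20.28°

Let the plane be z = a·x + b·y + c.
Shot 12−Shot 11: 899a − 112b = −312.1;  Shot 13−Shot 11: 1040a + 273b = −397.3.
Solving gives a = −0.35838, b = −0.09005.
Gradient magnitude |∇z| = √(a² + b²) = √(0.12844 + 0.00811) = 0.36952.
True dip = arctan(0.36952) = 20.28°, dipping toward ENE (azimuth ≈ 076°).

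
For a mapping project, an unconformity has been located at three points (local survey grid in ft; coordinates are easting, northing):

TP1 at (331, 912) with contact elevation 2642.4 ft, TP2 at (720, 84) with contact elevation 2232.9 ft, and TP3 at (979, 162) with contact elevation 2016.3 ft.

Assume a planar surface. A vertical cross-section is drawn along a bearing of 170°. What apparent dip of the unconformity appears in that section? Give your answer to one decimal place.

Let the plane be z = a·easting + b·northing + c.
TP2−TP1: 389a − 828b = −409.5;  TP3−TP1: 648a − 750b = −626.1.
Solving gives a = −0.86312, b = 0.08907.
Unit vector along 170° is (sin 170°, cos 170°) = (0.1736, -0.9848).
Slope in that direction = a·(0.1736) + b·(-0.9848) = −0.23759.
Apparent dip = arctan|0.23759| = 13.4° (true dip is 40.9°, so apparent ≤ true as expected).

13.4°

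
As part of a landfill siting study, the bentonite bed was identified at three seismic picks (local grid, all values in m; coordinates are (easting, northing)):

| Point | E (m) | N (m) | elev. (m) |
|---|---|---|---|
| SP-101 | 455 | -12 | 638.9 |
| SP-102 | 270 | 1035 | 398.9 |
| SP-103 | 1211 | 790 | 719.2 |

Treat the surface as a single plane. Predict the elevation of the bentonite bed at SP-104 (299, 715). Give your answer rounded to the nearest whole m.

464 m

Let the plane be z = a·E + b·N + c.
SP-102−SP-101: −185a + 1047b = −240;  SP-103−SP-101: 756a + 802b = 80.3.
Solving gives a = 0.29424, b = −0.17724.
Then c = 638.9 − a·455 − b·-12 = 502.90.
At (299, 715): z = 88.0 − 126.7 + 502.90 = 464.1 m.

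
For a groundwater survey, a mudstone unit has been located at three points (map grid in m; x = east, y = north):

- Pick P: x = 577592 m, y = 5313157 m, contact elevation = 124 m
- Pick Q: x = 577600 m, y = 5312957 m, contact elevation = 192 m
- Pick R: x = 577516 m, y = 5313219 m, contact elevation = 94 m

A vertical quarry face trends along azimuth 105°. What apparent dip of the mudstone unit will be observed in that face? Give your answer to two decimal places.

Two edge vectors: Pick P→Pick Q = (8, -200, 68), Pick P→Pick R = (-76, 62, -30).
Normal n = (Pick P→Pick Q) × (Pick P→Pick R) = (1784, -4928, -14704).
So ∂z/∂x = −n_x/n_z = 0.12133 and ∂z/∂y = −n_y/n_z = −0.33515.
Unit vector along 105° is (sin 105°, cos 105°) = (0.9659, -0.2588).
Slope in that direction = a·(0.9659) + b·(-0.2588) = 0.20394.
Apparent dip = arctan|0.20394| = 11.53° (true dip is 19.6°, so apparent ≤ true as expected).

11.53°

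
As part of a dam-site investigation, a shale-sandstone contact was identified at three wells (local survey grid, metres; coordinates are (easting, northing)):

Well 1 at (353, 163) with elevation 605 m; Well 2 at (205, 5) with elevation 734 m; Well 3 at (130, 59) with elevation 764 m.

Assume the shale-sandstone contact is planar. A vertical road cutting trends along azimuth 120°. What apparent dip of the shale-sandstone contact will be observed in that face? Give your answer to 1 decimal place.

Two edge vectors: Well 1→Well 2 = (-148, -158, 129), Well 1→Well 3 = (-223, -104, 159).
Normal n = (Well 1→Well 2) × (Well 1→Well 3) = (-11706, -5235, -19842).
So ∂z/∂E = −n_x/n_z = −0.58996 and ∂z/∂N = −n_y/n_z = −0.26383.
Unit vector along 120° is (sin 120°, cos 120°) = (0.8660, -0.5000).
Slope in that direction = a·(0.8660) + b·(-0.5000) = −0.37900.
Apparent dip = arctan|0.37900| = 20.8° (true dip is 32.9°, so apparent ≤ true as expected).

20.8°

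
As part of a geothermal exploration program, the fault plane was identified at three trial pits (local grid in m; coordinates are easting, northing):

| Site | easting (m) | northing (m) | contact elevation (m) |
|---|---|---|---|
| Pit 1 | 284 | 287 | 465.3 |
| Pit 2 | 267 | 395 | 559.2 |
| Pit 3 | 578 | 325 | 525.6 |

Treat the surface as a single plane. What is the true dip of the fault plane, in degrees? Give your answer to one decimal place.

Two edge vectors: Pit 1→Pit 2 = (-17, 108, 93.9), Pit 1→Pit 3 = (294, 38, 60.3).
Normal n = (Pit 1→Pit 2) × (Pit 1→Pit 3) = (2944.2, 28631.7, -32398).
So ∂z/∂easting = −n_x/n_z = 0.09088 and ∂z/∂northing = −n_y/n_z = 0.88375.
Gradient magnitude |∇z| = √(a² + b²) = √(0.00826 + 0.78101) = 0.88841.
True dip = arctan(0.88841) = 41.6°, dipping toward S (azimuth ≈ 186°).

41.6°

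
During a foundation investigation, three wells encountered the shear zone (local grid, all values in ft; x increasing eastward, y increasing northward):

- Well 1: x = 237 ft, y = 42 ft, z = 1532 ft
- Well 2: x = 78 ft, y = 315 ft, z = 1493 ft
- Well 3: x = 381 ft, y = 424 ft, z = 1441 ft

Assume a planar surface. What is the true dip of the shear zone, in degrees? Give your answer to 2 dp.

Two edge vectors: Well 1→Well 2 = (-159, 273, -39), Well 1→Well 3 = (144, 382, -91).
Normal n = (Well 1→Well 2) × (Well 1→Well 3) = (-9945, -20085, -100050).
So ∂z/∂x = −n_x/n_z = −0.09940 and ∂z/∂y = −n_y/n_z = −0.20075.
Gradient magnitude |∇z| = √(a² + b²) = √(0.00988 + 0.04030) = 0.22401.
True dip = arctan(0.22401) = 12.63°, dipping toward NNE (azimuth ≈ 026°).

12.63°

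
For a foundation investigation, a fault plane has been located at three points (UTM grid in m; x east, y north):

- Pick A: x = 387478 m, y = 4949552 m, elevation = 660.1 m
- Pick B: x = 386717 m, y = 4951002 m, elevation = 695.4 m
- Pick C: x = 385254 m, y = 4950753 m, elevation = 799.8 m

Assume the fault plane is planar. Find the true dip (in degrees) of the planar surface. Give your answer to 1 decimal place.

4.0°

Two edge vectors: Pick A→Pick B = (-761, 1450, 35.3), Pick A→Pick C = (-2224, 1201, 139.7).
Normal n = (Pick A→Pick B) × (Pick A→Pick C) = (160169.7, 27804.5, 2310839).
So ∂z/∂x = −n_x/n_z = −0.06931 and ∂z/∂y = −n_y/n_z = −0.01203.
Gradient magnitude |∇z| = √(a² + b²) = √(0.00480 + 0.00014) = 0.07035.
True dip = arctan(0.07035) = 4.0°, dipping toward E (azimuth ≈ 080°).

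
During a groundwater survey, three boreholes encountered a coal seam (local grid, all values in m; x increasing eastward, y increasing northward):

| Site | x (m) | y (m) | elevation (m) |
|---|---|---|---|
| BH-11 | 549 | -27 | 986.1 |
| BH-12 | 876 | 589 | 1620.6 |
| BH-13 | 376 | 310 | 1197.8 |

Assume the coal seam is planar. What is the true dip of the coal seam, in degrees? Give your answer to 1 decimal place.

Two edge vectors: BH-11→BH-12 = (327, 616, 634.5), BH-11→BH-13 = (-173, 337, 211.7).
Normal n = (BH-11→BH-12) × (BH-11→BH-13) = (-83419.3, -178994.4, 216767).
So ∂z/∂x = −n_x/n_z = 0.38483 and ∂z/∂y = −n_y/n_z = 0.82575.
Gradient magnitude |∇z| = √(a² + b²) = √(0.14810 + 0.68186) = 0.91102.
True dip = arctan(0.91102) = 42.3°, dipping toward SSW (azimuth ≈ 205°).

42.3°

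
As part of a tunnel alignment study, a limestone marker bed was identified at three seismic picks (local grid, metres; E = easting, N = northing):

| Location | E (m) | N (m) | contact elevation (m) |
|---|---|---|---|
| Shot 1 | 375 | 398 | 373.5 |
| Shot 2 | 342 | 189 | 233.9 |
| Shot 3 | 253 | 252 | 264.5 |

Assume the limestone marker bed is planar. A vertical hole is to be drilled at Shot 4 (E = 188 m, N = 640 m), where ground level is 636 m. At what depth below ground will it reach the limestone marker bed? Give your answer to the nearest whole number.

127 m

Two edge vectors: Shot 1→Shot 2 = (-33, -209, -139.6), Shot 1→Shot 3 = (-122, -146, -109).
Normal n = (Shot 1→Shot 2) × (Shot 1→Shot 3) = (2399.4, 13434.2, -20680).
So ∂z/∂E = −n_x/n_z = 0.11603 and ∂z/∂N = −n_y/n_z = 0.64962.
Intercept c from Shot 1: 373.5 − 43.51 − 258.55 = 71.44.
At (188, 640): z_contact = 21.8 + 415.8 + 71.44 = 509.0 m.
Depth below ground = 636 − 509.0 = 127 m.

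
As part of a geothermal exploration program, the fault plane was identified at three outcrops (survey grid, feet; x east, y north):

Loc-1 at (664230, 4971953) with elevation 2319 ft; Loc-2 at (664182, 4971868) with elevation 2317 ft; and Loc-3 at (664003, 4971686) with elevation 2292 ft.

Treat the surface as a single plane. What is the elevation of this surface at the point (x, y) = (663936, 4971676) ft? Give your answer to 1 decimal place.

Two edge vectors: Loc-1→Loc-2 = (-48, -85, -2), Loc-1→Loc-3 = (-227, -267, -27).
Normal n = (Loc-1→Loc-2) × (Loc-1→Loc-3) = (1761, -842, -6479).
So ∂z/∂x = −n_x/n_z = 0.271801204 and ∂z/∂y = −n_y/n_z = −0.129958327.
Intercept c from Loc-1: 2319 − 180538.51 + 646146.69 = 467927.18.
At (663936, 4971676): z = 180458.6 − 646110.7 + 467927.18 = 2275.1 ft.

2275.1 ft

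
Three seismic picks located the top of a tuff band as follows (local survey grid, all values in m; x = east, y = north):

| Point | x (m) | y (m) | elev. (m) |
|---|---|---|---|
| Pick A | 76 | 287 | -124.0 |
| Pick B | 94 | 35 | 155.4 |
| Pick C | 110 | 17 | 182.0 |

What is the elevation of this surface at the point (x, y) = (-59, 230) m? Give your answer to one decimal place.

-123.6 m

Two edge vectors: Pick A→Pick B = (18, -252, 279.4), Pick A→Pick C = (34, -270, 306).
Normal n = (Pick A→Pick B) × (Pick A→Pick C) = (-1674, 3991.6, 3708).
So ∂z/∂x = −n_x/n_z = 0.45146 and ∂z/∂y = −n_y/n_z = −1.07648.
Intercept c from Pick A: -124 − 34.31 + 308.95 = 150.64.
At (-59, 230): z = −26.6 − 247.6 + 150.64 = -123.6 m.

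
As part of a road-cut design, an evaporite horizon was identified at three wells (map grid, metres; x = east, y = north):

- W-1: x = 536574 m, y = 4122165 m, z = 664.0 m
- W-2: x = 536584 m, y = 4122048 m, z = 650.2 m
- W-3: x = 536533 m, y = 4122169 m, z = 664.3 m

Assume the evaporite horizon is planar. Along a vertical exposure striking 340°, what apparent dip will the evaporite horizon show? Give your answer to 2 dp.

Two edge vectors: W-1→W-2 = (10, -117, -13.8), W-1→W-3 = (-41, 4, 0.3).
Normal n = (W-1→W-2) × (W-1→W-3) = (20.1, 562.8, -4757).
So ∂z/∂x = −n_x/n_z = 0.00423 and ∂z/∂y = −n_y/n_z = 0.11831.
Unit vector along 340° is (sin 340°, cos 340°) = (-0.3420, 0.9397).
Slope in that direction = a·(-0.3420) + b·(0.9397) = 0.10973.
Apparent dip = arctan|0.10973| = 6.26° (true dip is 6.8°, so apparent ≤ true as expected).

6.26°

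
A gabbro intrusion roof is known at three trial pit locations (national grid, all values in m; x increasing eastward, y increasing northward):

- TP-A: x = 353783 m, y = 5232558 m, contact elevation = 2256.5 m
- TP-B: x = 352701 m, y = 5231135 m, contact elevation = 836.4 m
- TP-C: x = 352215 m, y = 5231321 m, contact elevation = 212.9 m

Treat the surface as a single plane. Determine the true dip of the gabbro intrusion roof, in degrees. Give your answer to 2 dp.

Let the plane be z = a·x + b·y + c.
TP-B−TP-A: −1082a − 1423b = −1420.1;  TP-C−TP-A: −1568a − 1237b = −2043.6.
Solving gives a = 1.28958, b = 0.01741.
Gradient magnitude |∇z| = √(a² + b²) = √(1.66303 + 0.00030) = 1.28970.
True dip = arctan(1.28970) = 52.21°, dipping toward W (azimuth ≈ 269°).

52.21°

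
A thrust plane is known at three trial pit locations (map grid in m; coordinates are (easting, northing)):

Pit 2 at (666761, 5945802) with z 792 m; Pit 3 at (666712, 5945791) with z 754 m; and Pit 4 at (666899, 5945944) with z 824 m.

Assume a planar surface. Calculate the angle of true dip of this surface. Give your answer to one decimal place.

48.9°

Let the plane be z = a·E + b·N + c.
Pit 3−Pit 2: −49a − 11b = −38;  Pit 4−Pit 2: 138a + 142b = 32.
Solving gives a = 0.92721, b = −0.67574.
Gradient magnitude |∇z| = √(a² + b²) = √(0.85971 + 0.45662) = 1.14731.
True dip = arctan(1.14731) = 48.9°, dipping toward NW (azimuth ≈ 306°).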